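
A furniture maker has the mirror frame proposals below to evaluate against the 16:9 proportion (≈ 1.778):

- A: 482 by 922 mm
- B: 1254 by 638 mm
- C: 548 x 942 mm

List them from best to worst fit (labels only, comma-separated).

C, A, B

Ratios: A = 922 / 482 ≈ 1.913; B = 1254 / 638 ≈ 1.966; C = 942 / 548 ≈ 1.719.
|Δ from 1.778|: A 0.135; B 0.188; C 0.059.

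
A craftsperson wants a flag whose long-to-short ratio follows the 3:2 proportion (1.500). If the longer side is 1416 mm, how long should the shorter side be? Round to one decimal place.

3:2 = 1.50000.
Shorter side = 1416 ÷ 1.50000 ≈ 944.000 → 944.0 mm.

944.0 mm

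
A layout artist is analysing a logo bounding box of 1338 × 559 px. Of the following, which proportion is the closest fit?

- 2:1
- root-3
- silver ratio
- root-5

1338/559 ≈ 2.394. Nearest candidates are silver ratio (2.414, off by 0.020) and root-5 (2.236, off by 0.158).

silver ratio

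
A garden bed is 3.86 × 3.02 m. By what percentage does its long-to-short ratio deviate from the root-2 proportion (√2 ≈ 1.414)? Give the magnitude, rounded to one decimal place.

9.6%

Ratio = 3.86 / 3.02 ≈ 1.2781.
Ideal root-2 ≈ 1.4142. |1.2781 − 1.4142| / 1.4142 ≈ 9.62% → 9.6%.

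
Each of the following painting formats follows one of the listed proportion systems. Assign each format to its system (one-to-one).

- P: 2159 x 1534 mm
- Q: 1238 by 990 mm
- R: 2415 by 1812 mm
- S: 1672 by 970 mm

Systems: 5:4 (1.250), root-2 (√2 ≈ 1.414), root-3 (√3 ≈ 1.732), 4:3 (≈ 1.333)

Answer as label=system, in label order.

P=root-2, Q=5:4, R=4:3, S=root-3

Ratios: P ≈ 1.407; Q ≈ 1.251; R ≈ 1.333; S ≈ 1.724.
Targets: 5:4 ≈ 1.250; root-2 ≈ 1.414; root-3 ≈ 1.732; 4:3 ≈ 1.333.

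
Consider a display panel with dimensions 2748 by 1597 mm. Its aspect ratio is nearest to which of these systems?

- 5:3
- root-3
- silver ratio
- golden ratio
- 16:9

2748/1597 ≈ 1.721. Nearest candidates are root-3 (1.732, off by 0.011) and 5:3 (1.667, off by 0.054).

root-3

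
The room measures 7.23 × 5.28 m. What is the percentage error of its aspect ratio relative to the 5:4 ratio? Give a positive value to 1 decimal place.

Ratio = 7.23 / 5.28 ≈ 1.3693.
Ideal 5:4 = 1.2500. |1.3693 − 1.2500| / 1.2500 ≈ 9.54% → 9.5%.

9.5%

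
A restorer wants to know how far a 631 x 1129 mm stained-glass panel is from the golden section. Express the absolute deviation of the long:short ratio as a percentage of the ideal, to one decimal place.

Ratio = 1129 / 631 ≈ 1.7892.
Ideal golden ratio ≈ 1.6180. |1.7892 − 1.6180| / 1.6180 ≈ 10.58% → 10.6%.

10.6%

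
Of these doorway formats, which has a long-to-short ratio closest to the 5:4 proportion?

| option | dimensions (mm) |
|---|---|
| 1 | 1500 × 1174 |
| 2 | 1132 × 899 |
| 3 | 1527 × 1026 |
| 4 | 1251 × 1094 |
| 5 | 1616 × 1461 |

Target 5:4 ≈ 1.250.
1: 1.278 (Δ0.028)  2: 1.259 (Δ0.009)  3: 1.488 (Δ0.238)  4: 1.144 (Δ0.106)  5: 1.106 (Δ0.144)

2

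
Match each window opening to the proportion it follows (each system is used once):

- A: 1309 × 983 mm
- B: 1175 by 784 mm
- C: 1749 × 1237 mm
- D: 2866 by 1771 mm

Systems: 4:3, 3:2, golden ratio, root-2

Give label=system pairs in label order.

A=4:3, B=3:2, C=root-2, D=golden ratio

A = 1309/983 ≈ 1.332 → 4:3 (1.333)
B = 1175/784 ≈ 1.499 → 3:2 (1.500)
C = 1749/1237 ≈ 1.414 → root-2 (1.414)
D = 2866/1771 ≈ 1.618 → golden ratio (1.618)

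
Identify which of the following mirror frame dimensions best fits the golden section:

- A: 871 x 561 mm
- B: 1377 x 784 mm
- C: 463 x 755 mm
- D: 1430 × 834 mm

C

Target golden ratio ≈ 1.618.
A: 1.553 (Δ0.065)  B: 1.756 (Δ0.138)  C: 1.631 (Δ0.013)  D: 1.715 (Δ0.097)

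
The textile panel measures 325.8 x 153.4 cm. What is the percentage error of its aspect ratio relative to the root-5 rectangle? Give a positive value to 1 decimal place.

Ratio = 325.8 / 153.4 ≈ 2.1239.
Ideal root-5 ≈ 2.2361. |2.1239 − 2.2361| / 2.2361 ≈ 5.02% → 5.0%.

5.0%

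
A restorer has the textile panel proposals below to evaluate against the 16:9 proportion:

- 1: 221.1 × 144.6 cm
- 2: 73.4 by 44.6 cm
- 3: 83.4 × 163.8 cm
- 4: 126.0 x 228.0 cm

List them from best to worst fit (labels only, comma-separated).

Ratios: 1 = 221.1 / 144.6 ≈ 1.529; 2 = 73.4 / 44.6 ≈ 1.646; 3 = 163.8 / 83.4 ≈ 1.964; 4 = 228.0 / 126.0 ≈ 1.810.
|Δ from 1.778|: 1 0.249; 2 0.132; 3 0.186; 4 0.032.

4, 2, 3, 1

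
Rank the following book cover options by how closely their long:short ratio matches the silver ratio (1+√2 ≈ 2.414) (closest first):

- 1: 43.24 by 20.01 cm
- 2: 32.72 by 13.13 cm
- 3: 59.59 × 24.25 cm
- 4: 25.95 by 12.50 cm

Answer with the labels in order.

1: 43.24/20.01 ≈ 2.161 → |2.161 − 2.414| = 0.253
2: 32.72/13.13 ≈ 2.492 → |2.492 − 2.414| = 0.078
3: 59.59/24.25 ≈ 2.457 → |2.457 − 2.414| = 0.043
4: 25.95/12.50 ≈ 2.076 → |2.076 − 2.414| = 0.338

3, 2, 1, 4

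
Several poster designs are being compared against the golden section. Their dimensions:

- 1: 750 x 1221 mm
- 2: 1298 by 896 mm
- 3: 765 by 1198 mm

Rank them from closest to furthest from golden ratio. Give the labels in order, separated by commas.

1, 3, 2

Ratios: 1 = 1221 / 750 ≈ 1.628; 2 = 1298 / 896 ≈ 1.449; 3 = 1198 / 765 ≈ 1.566.
|Δ from 1.618|: 1 0.010; 2 0.169; 3 0.052.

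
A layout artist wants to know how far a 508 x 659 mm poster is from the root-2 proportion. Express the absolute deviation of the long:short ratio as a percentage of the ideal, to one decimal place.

8.3%

Ratio = 659 / 508 ≈ 1.2972.
Ideal root-2 ≈ 1.4142. |1.2972 − 1.4142| / 1.4142 ≈ 8.27% → 8.3%.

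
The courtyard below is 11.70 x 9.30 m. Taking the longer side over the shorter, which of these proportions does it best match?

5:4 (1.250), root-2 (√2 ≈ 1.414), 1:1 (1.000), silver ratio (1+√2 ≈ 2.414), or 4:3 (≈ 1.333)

Ratio = 11.70 / 9.30 ≈ 1.258.
Distances: 5:4 1.250 (Δ 0.008); root-2 1.414 (Δ 0.156); 1:1 1.000 (Δ 0.258); silver ratio 2.414 (Δ 1.156); 4:3 1.333 (Δ 0.075).

5:4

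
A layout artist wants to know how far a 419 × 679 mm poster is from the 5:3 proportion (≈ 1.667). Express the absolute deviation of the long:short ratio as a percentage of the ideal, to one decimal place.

2.8%

Ratio = 679 / 419 ≈ 1.6205.
Ideal 5:3 ≈ 1.6667. |1.6205 − 1.6667| / 1.6667 ≈ 2.77% → 2.8%.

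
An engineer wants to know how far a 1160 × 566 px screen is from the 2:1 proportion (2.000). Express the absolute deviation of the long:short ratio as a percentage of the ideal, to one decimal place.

2.5%

Ratio = 1160 / 566 ≈ 2.0495.
Ideal 2:1 = 2.0000. |2.0495 − 2.0000| / 2.0000 ≈ 2.48% → 2.5%.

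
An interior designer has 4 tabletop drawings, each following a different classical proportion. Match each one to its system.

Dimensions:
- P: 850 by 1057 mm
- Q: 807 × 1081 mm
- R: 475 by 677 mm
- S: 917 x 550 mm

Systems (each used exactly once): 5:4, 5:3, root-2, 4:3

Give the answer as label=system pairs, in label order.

P=5:4, Q=4:3, R=root-2, S=5:3

Ratios: P ≈ 1.244; Q ≈ 1.340; R ≈ 1.425; S ≈ 1.667.
Targets: 5:4 ≈ 1.250; 5:3 ≈ 1.667; root-2 ≈ 1.414; 4:3 ≈ 1.333.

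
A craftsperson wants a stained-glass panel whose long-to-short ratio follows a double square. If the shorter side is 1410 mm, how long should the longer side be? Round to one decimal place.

2:1 = 2.00000.
Longer side = 1410 × 2.00000 ≈ 2820.000 → 2820.0 mm.

2820.0 mm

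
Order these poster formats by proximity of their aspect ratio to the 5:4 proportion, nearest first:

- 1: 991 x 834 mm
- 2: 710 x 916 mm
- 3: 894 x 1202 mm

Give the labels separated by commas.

2, 1, 3

Ratios: 1 = 991 / 834 ≈ 1.188; 2 = 916 / 710 ≈ 1.290; 3 = 1202 / 894 ≈ 1.345.
|Δ from 1.250|: 1 0.062; 2 0.040; 3 0.095.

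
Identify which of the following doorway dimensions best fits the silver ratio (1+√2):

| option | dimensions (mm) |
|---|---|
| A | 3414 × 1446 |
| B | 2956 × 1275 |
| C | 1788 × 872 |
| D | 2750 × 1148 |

Target silver ratio ≈ 2.414.
A: 2.361 (Δ0.053)  B: 2.318 (Δ0.096)  C: 2.050 (Δ0.364)  D: 2.395 (Δ0.019)

D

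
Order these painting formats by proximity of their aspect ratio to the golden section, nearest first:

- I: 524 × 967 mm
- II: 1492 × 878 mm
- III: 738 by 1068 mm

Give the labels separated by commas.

I: 967/524 ≈ 1.845 → |1.845 − 1.618| = 0.227
II: 1492/878 ≈ 1.699 → |1.699 − 1.618| = 0.081
III: 1068/738 ≈ 1.447 → |1.447 − 1.618| = 0.171

II, III, I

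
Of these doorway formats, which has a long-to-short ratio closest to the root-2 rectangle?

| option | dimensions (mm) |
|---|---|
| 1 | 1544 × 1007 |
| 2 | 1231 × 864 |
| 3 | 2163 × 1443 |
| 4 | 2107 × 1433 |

Ratios (long/short): 1 ≈ 1.533; 2 ≈ 1.425; 3 ≈ 1.499; 4 ≈ 1.470.
root-2 ≈ 1.414; option 2 is nearest (Δ 0.011).

2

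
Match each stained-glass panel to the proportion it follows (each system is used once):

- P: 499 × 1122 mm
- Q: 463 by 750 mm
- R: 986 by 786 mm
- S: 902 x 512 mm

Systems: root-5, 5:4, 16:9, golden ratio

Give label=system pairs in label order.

Ratios: P ≈ 2.248; Q ≈ 1.620; R ≈ 1.254; S ≈ 1.762.
Targets: root-5 ≈ 2.236; 5:4 ≈ 1.250; 16:9 ≈ 1.778; golden ratio ≈ 1.618.

P=root-5, Q=golden ratio, R=5:4, S=16:9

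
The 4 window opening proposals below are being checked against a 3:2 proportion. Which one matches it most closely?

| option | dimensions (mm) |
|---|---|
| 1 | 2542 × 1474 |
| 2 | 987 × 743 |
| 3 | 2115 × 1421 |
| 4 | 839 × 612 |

Target 3:2 ≈ 1.500.
1: 1.725 (Δ0.225)  2: 1.328 (Δ0.172)  3: 1.488 (Δ0.012)  4: 1.371 (Δ0.129)

3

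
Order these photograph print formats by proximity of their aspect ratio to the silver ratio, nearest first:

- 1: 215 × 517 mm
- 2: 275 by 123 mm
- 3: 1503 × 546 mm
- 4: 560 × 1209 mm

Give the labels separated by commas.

1, 2, 4, 3

1: 517/215 ≈ 2.405 → |2.405 − 2.414| = 0.009
2: 275/123 ≈ 2.236 → |2.236 − 2.414| = 0.178
3: 1503/546 ≈ 2.753 → |2.753 − 2.414| = 0.339
4: 1209/560 ≈ 2.159 → |2.159 − 2.414| = 0.255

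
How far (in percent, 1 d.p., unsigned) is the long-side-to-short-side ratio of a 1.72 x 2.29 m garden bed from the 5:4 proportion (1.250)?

6.5%

Ratio = 2.29 / 1.72 ≈ 1.3314.
Ideal 5:4 = 1.2500. |1.3314 − 1.2500| / 1.2500 ≈ 6.51% → 6.5%.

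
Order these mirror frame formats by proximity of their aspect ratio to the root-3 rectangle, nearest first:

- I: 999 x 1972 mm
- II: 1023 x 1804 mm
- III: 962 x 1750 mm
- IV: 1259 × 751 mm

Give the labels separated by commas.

Ratios: I = 1972 / 999 ≈ 1.974; II = 1804 / 1023 ≈ 1.763; III = 1750 / 962 ≈ 1.819; IV = 1259 / 751 ≈ 1.676.
|Δ from 1.732|: I 0.242; II 0.031; III 0.087; IV 0.056.

II, IV, III, I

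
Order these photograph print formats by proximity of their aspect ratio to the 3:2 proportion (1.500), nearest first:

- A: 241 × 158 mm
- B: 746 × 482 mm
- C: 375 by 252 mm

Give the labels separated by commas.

A: 241/158 ≈ 1.525 → |1.525 − 1.500| = 0.025
B: 746/482 ≈ 1.548 → |1.548 − 1.500| = 0.048
C: 375/252 ≈ 1.488 → |1.488 − 1.500| = 0.012

C, A, B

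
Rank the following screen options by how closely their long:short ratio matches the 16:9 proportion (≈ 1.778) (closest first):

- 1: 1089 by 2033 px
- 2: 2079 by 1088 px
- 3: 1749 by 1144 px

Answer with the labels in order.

1: 2033/1089 ≈ 1.867 → |1.867 − 1.778| = 0.089
2: 2079/1088 ≈ 1.911 → |1.911 − 1.778| = 0.133
3: 1749/1144 ≈ 1.529 → |1.529 − 1.778| = 0.249

1, 2, 3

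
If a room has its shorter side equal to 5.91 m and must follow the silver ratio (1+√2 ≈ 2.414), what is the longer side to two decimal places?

14.27 m

silver ratio ≈ 2.41421.
Longer side = 5.91 × 2.41421 ≈ 14.2680 → 14.27 m.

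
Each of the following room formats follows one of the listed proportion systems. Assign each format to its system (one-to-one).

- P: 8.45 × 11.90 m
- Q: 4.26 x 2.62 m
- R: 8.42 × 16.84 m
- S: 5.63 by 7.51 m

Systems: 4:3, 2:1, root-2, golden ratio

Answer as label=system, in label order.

P=root-2, Q=golden ratio, R=2:1, S=4:3

P = 11.90/8.45 ≈ 1.408 → root-2 (1.414)
Q = 4.26/2.62 ≈ 1.626 → golden ratio (1.618)
R = 16.84/8.42 ≈ 2.000 → 2:1 (2.000)
S = 7.51/5.63 ≈ 1.334 → 4:3 (1.333)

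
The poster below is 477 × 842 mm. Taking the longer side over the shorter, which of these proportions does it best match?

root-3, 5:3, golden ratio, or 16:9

16:9

842/477 ≈ 1.765. Nearest candidates are 16:9 (1.778, off by 0.013) and root-3 (1.732, off by 0.033).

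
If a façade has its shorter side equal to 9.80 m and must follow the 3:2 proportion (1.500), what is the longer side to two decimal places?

14.70 m

3:2 = 1.50000.
Longer side = 9.80 × 1.50000 ≈ 14.7000 → 14.70 m.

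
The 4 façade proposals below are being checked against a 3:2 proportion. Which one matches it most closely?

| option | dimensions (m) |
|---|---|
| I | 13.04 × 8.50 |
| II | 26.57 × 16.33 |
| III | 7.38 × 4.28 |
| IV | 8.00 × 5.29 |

Ratios (long/short): I ≈ 1.534; II ≈ 1.627; III ≈ 1.724; IV ≈ 1.512.
3:2 ≈ 1.500; option IV is nearest (Δ 0.012).

IV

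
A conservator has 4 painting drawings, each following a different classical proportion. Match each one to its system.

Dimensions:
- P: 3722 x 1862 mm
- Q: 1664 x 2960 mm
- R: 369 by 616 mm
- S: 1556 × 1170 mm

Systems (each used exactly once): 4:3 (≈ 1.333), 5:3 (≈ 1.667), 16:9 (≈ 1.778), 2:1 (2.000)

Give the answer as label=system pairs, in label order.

P=2:1, Q=16:9, R=5:3, S=4:3

P = 3722/1862 ≈ 1.999 → 2:1 (2.000)
Q = 2960/1664 ≈ 1.779 → 16:9 (1.778)
R = 616/369 ≈ 1.669 → 5:3 (1.667)
S = 1556/1170 ≈ 1.330 → 4:3 (1.333)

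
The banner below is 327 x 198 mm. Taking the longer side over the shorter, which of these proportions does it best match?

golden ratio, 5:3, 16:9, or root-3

Ratio = 327 / 198 ≈ 1.652.
Distances: golden ratio 1.618 (Δ 0.034); 5:3 1.667 (Δ 0.015); 16:9 1.778 (Δ 0.126); root-3 1.732 (Δ 0.080).

5:3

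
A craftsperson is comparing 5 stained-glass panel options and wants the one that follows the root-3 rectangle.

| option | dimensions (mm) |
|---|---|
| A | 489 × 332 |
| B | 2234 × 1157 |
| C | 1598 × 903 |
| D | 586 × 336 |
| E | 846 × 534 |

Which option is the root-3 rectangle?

D

Target root-3 ≈ 1.732.
A: 1.473 (Δ0.259)  B: 1.931 (Δ0.199)  C: 1.770 (Δ0.038)  D: 1.744 (Δ0.012)  E: 1.584 (Δ0.148)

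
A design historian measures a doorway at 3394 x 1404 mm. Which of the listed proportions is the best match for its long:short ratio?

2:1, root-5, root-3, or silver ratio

Ratio = 3394 / 1404 ≈ 2.417.
Distances: 2:1 2.000 (Δ 0.417); root-5 2.236 (Δ 0.181); root-3 1.732 (Δ 0.685); silver ratio 2.414 (Δ 0.003).

silver ratio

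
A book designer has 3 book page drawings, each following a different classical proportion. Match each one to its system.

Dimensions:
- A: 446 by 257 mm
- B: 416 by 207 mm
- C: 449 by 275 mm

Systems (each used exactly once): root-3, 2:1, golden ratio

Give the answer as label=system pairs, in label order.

A=root-3, B=2:1, C=golden ratio

A = 446/257 ≈ 1.735 → root-3 (1.732)
B = 416/207 ≈ 2.010 → 2:1 (2.000)
C = 449/275 ≈ 1.633 → golden ratio (1.618)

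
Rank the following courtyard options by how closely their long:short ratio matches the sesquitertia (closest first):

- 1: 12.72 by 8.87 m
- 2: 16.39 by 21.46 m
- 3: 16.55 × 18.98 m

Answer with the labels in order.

Ratios: 1 = 12.72 / 8.87 ≈ 1.434; 2 = 21.46 / 16.39 ≈ 1.309; 3 = 18.98 / 16.55 ≈ 1.147.
|Δ from 1.333|: 1 0.101; 2 0.024; 3 0.186.

2, 1, 3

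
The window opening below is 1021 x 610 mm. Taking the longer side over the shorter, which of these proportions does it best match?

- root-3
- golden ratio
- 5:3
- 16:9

Ratio = 1021 / 610 ≈ 1.674.
Distances: root-3 1.732 (Δ 0.058); golden ratio 1.618 (Δ 0.056); 5:3 1.667 (Δ 0.007); 16:9 1.778 (Δ 0.104).

5:3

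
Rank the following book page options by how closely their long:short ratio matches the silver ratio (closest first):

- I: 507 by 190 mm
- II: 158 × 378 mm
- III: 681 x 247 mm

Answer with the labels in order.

I: 507/190 ≈ 2.668 → |2.668 − 2.414| = 0.254
II: 378/158 ≈ 2.392 → |2.392 − 2.414| = 0.022
III: 681/247 ≈ 2.757 → |2.757 − 2.414| = 0.343

II, I, III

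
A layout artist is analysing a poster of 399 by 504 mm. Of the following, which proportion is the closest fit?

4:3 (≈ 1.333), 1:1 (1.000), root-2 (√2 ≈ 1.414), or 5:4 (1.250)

5:4

504/399 ≈ 1.263. Nearest candidates are 5:4 (1.250, off by 0.013) and 4:3 (1.333, off by 0.070).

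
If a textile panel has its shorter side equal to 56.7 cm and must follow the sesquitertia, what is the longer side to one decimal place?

4:3 ≈ 1.33333.
Longer side = 56.7 × 1.33333 ≈ 75.600 → 75.6 cm.

75.6 cm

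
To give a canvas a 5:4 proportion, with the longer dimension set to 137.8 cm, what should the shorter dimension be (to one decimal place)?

110.2 cm

5:4 = 1.25000.
Shorter side = 137.8 ÷ 1.25000 ≈ 110.240 → 110.2 cm.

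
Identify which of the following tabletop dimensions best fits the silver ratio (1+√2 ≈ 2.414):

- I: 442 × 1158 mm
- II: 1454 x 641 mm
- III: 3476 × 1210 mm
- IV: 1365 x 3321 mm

IV

Ratios (long/short): I ≈ 2.620; II ≈ 2.268; III ≈ 2.873; IV ≈ 2.433.
silver ratio ≈ 2.414; option IV is nearest (Δ 0.019).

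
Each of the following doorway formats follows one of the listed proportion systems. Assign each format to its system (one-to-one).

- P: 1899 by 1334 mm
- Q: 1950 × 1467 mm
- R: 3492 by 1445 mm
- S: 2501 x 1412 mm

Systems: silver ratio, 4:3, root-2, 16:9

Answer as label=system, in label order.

P = 1899/1334 ≈ 1.424 → root-2 (1.414)
Q = 1950/1467 ≈ 1.329 → 4:3 (1.333)
R = 3492/1445 ≈ 2.417 → silver ratio (2.414)
S = 2501/1412 ≈ 1.771 → 16:9 (1.778)

P=root-2, Q=4:3, R=silver ratio, S=16:9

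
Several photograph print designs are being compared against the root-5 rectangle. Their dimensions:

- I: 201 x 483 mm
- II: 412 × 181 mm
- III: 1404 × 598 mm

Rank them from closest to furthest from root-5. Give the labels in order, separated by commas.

II, III, I

I: 483/201 ≈ 2.403 → |2.403 − 2.236| = 0.167
II: 412/181 ≈ 2.276 → |2.276 − 2.236| = 0.040
III: 1404/598 ≈ 2.348 → |2.348 − 2.236| = 0.112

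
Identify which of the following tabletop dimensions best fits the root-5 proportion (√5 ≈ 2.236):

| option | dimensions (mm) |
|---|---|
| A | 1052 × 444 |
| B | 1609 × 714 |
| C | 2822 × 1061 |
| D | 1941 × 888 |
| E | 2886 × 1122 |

Target root-5 ≈ 2.236.
A: 2.369 (Δ0.133)  B: 2.254 (Δ0.018)  C: 2.660 (Δ0.424)  D: 2.186 (Δ0.050)  E: 2.572 (Δ0.336)

B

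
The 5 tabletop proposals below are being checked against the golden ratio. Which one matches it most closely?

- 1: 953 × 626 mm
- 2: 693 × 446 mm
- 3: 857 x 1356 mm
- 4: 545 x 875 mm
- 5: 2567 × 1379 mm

4

Target golden ratio ≈ 1.618.
1: 1.522 (Δ0.096)  2: 1.554 (Δ0.064)  3: 1.582 (Δ0.036)  4: 1.606 (Δ0.012)  5: 1.861 (Δ0.243)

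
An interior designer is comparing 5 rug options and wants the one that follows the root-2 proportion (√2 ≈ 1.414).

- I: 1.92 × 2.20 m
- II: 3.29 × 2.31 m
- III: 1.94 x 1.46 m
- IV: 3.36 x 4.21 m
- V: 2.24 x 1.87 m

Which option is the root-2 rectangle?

II

Target root-2 ≈ 1.414.
I: 1.146 (Δ0.268)  II: 1.424 (Δ0.010)  III: 1.329 (Δ0.085)  IV: 1.253 (Δ0.161)  V: 1.198 (Δ0.216)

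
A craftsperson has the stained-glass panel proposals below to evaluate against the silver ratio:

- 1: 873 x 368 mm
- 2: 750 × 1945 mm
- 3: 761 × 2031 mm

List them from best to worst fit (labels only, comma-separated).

1, 2, 3

Ratios: 1 = 873 / 368 ≈ 2.372; 2 = 1945 / 750 ≈ 2.593; 3 = 2031 / 761 ≈ 2.669.
|Δ from 2.414|: 1 0.042; 2 0.179; 3 0.255.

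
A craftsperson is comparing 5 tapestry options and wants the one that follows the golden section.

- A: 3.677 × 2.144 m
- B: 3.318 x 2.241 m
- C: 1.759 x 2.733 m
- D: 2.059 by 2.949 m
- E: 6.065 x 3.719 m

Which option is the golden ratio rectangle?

E

Target golden ratio ≈ 1.618.
A: 1.715 (Δ0.097)  B: 1.481 (Δ0.137)  C: 1.554 (Δ0.064)  D: 1.432 (Δ0.186)  E: 1.631 (Δ0.013)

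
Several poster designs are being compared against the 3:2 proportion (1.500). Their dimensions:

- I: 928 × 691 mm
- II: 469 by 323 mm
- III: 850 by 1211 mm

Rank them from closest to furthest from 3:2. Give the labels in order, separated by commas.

II, III, I

I: 928/691 ≈ 1.343 → |1.343 − 1.500| = 0.157
II: 469/323 ≈ 1.452 → |1.452 − 1.500| = 0.048
III: 1211/850 ≈ 1.425 → |1.425 − 1.500| = 0.075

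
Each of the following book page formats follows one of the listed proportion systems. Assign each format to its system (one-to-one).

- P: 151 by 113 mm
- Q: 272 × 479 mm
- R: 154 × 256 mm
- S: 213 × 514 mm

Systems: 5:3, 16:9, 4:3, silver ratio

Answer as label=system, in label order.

Ratios: P ≈ 1.336; Q ≈ 1.761; R ≈ 1.662; S ≈ 2.413.
Targets: 5:3 ≈ 1.667; 16:9 ≈ 1.778; 4:3 ≈ 1.333; silver ratio ≈ 2.414.

P=4:3, Q=16:9, R=5:3, S=silver ratio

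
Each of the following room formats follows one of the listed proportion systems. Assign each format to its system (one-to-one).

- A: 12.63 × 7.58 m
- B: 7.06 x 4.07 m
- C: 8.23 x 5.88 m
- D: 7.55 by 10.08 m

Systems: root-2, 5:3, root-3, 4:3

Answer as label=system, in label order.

A = 12.63/7.58 ≈ 1.666 → 5:3 (1.667)
B = 7.06/4.07 ≈ 1.735 → root-3 (1.732)
C = 8.23/5.88 ≈ 1.400 → root-2 (1.414)
D = 10.08/7.55 ≈ 1.335 → 4:3 (1.333)

A=5:3, B=root-3, C=root-2, D=4:3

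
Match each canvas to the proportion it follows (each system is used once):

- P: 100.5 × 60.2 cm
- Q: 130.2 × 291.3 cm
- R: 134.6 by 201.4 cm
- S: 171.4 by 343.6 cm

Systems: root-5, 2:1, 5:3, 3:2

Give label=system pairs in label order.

P=5:3, Q=root-5, R=3:2, S=2:1

P = 100.5/60.2 ≈ 1.669 → 5:3 (1.667)
Q = 291.3/130.2 ≈ 2.237 → root-5 (2.236)
R = 201.4/134.6 ≈ 1.496 → 3:2 (1.500)
S = 343.6/171.4 ≈ 2.005 → 2:1 (2.000)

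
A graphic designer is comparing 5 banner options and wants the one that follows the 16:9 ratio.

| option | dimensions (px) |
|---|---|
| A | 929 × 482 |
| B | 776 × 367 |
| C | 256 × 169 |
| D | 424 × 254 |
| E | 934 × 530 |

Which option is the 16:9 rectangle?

E

Ratios (long/short): A ≈ 1.927; B ≈ 2.114; C ≈ 1.515; D ≈ 1.669; E ≈ 1.762.
16:9 ≈ 1.778; option E is nearest (Δ 0.016).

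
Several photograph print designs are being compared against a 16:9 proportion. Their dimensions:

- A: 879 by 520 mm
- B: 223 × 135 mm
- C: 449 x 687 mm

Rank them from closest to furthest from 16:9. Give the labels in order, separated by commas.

A, B, C

A: 879/520 ≈ 1.690 → |1.690 − 1.778| = 0.088
B: 223/135 ≈ 1.652 → |1.652 − 1.778| = 0.126
C: 687/449 ≈ 1.530 → |1.530 − 1.778| = 0.248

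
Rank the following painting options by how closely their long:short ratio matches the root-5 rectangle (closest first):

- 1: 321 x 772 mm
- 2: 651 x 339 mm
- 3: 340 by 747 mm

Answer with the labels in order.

3, 1, 2

1: 772/321 ≈ 2.405 → |2.405 − 2.236| = 0.169
2: 651/339 ≈ 1.920 → |1.920 − 2.236| = 0.316
3: 747/340 ≈ 2.197 → |2.197 − 2.236| = 0.039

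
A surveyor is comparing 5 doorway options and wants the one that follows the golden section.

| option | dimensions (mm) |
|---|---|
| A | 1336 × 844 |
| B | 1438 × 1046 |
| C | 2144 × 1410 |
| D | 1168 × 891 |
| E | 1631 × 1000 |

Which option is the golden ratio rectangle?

E

Ratios (long/short): A ≈ 1.583; B ≈ 1.375; C ≈ 1.521; D ≈ 1.311; E ≈ 1.631.
golden ratio ≈ 1.618; option E is nearest (Δ 0.013).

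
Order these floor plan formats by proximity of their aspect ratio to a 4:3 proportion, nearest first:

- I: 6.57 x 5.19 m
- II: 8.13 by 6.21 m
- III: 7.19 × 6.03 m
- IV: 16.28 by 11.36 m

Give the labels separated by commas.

II, I, IV, III

I: 6.57/5.19 ≈ 1.266 → |1.266 − 1.333| = 0.067
II: 8.13/6.21 ≈ 1.309 → |1.309 − 1.333| = 0.024
III: 7.19/6.03 ≈ 1.192 → |1.192 − 1.333| = 0.141
IV: 16.28/11.36 ≈ 1.433 → |1.433 − 1.333| = 0.100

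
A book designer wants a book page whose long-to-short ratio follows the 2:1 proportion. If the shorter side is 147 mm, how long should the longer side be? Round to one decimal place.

294.0 mm

2:1 = 2.00000.
Longer side = 147 × 2.00000 ≈ 294.000 → 294.0 mm.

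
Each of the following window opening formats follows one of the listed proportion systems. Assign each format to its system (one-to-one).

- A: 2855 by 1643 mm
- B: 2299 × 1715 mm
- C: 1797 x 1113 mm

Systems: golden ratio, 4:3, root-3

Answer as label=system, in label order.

A=root-3, B=4:3, C=golden ratio

Ratios: A ≈ 1.738; B ≈ 1.341; C ≈ 1.615.
Targets: golden ratio ≈ 1.618; 4:3 ≈ 1.333; root-3 ≈ 1.732.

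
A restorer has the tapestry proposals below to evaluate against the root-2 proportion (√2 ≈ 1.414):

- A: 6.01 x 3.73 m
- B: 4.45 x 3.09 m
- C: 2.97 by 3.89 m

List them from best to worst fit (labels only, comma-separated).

B, C, A

Ratios: A = 6.01 / 3.73 ≈ 1.611; B = 4.45 / 3.09 ≈ 1.440; C = 3.89 / 2.97 ≈ 1.310.
|Δ from 1.414|: A 0.197; B 0.026; C 0.104.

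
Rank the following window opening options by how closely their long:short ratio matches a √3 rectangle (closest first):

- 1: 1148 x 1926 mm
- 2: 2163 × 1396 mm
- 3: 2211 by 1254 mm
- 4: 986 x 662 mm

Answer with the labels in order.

1: 1926/1148 ≈ 1.678 → |1.678 − 1.732| = 0.054
2: 2163/1396 ≈ 1.549 → |1.549 − 1.732| = 0.183
3: 2211/1254 ≈ 1.763 → |1.763 − 1.732| = 0.031
4: 986/662 ≈ 1.489 → |1.489 − 1.732| = 0.243

3, 1, 2, 4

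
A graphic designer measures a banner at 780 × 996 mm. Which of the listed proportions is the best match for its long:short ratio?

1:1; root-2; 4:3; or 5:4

5:4

Ratio = 996 / 780 ≈ 1.277.
Distances: 1:1 1.000 (Δ 0.277); root-2 1.414 (Δ 0.137); 4:3 1.333 (Δ 0.056); 5:4 1.250 (Δ 0.027).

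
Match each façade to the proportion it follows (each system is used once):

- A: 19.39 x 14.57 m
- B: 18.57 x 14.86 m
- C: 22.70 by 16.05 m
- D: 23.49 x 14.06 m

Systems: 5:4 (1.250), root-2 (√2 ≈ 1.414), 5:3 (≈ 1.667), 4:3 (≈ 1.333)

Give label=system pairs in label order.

A=4:3, B=5:4, C=root-2, D=5:3

Ratios: A ≈ 1.331; B ≈ 1.250; C ≈ 1.414; D ≈ 1.671.
Targets: 5:4 ≈ 1.250; root-2 ≈ 1.414; 5:3 ≈ 1.667; 4:3 ≈ 1.333.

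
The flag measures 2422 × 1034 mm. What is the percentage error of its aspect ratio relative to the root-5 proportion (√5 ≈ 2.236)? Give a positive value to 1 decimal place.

Ratio = 2422 / 1034 ≈ 2.3424.
Ideal root-5 ≈ 2.2361. |2.3424 − 2.2361| / 2.2361 ≈ 4.75% → 4.8%.

4.8%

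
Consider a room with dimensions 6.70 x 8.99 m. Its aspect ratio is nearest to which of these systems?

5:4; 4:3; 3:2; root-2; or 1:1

Ratio = 8.99 / 6.70 ≈ 1.342.
Distances: 5:4 1.250 (Δ 0.092); 4:3 1.333 (Δ 0.009); 3:2 1.500 (Δ 0.158); root-2 1.414 (Δ 0.072); 1:1 1.000 (Δ 0.342).

4:3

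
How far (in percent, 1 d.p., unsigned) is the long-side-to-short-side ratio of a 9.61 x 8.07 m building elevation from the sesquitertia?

10.7%

Ratio = 9.61 / 8.07 ≈ 1.1908.
Ideal 4:3 ≈ 1.3333. |1.1908 − 1.3333| / 1.3333 ≈ 10.69% → 10.7%.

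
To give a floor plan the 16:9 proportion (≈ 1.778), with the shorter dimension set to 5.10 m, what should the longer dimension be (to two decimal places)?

9.07 m

16:9 ≈ 1.77778.
Longer side = 5.10 × 1.77778 ≈ 9.0667 → 9.07 m.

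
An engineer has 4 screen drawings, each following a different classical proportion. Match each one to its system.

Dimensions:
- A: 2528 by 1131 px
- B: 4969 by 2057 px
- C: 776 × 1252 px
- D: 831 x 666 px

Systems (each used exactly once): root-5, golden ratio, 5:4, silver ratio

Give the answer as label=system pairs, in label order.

A=root-5, B=silver ratio, C=golden ratio, D=5:4

Ratios: A ≈ 2.235; B ≈ 2.416; C ≈ 1.613; D ≈ 1.248.
Targets: root-5 ≈ 2.236; golden ratio ≈ 1.618; 5:4 ≈ 1.250; silver ratio ≈ 2.414.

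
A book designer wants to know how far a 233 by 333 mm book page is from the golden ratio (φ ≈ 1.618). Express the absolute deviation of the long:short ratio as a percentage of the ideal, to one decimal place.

11.7%

Ratio = 333 / 233 ≈ 1.4292.
Ideal golden ratio ≈ 1.6180. |1.4292 − 1.6180| / 1.6180 ≈ 11.67% → 11.7%.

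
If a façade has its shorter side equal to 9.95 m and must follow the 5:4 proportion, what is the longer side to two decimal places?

5:4 = 1.25000.
Longer side = 9.95 × 1.25000 ≈ 12.4375 → 12.44 m.

12.44 m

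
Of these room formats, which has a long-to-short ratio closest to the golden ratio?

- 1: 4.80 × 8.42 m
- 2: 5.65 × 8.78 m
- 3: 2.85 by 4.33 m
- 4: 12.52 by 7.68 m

4

Target golden ratio ≈ 1.618.
1: 1.754 (Δ0.136)  2: 1.554 (Δ0.064)  3: 1.519 (Δ0.099)  4: 1.630 (Δ0.012)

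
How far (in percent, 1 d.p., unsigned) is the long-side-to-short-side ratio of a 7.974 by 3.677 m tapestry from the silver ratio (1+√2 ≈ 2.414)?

Ratio = 7.974 / 3.677 ≈ 2.1686.
Ideal silver ratio ≈ 2.4142. |2.1686 − 2.4142| / 2.4142 ≈ 10.17% → 10.2%.

10.2%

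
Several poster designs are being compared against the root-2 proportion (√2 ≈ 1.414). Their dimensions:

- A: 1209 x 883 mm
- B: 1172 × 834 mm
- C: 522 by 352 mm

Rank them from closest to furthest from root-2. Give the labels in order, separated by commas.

Ratios: A = 1209 / 883 ≈ 1.369; B = 1172 / 834 ≈ 1.405; C = 522 / 352 ≈ 1.483.
|Δ from 1.414|: A 0.045; B 0.009; C 0.069.

B, A, C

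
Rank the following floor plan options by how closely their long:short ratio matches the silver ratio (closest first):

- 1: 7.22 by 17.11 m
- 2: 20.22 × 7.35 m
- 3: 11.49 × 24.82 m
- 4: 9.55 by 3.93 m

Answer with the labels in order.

1: 17.11/7.22 ≈ 2.370 → |2.370 − 2.414| = 0.044
2: 20.22/7.35 ≈ 2.751 → |2.751 − 2.414| = 0.337
3: 24.82/11.49 ≈ 2.160 → |2.160 − 2.414| = 0.254
4: 9.55/3.93 ≈ 2.430 → |2.430 − 2.414| = 0.016

4, 1, 3, 2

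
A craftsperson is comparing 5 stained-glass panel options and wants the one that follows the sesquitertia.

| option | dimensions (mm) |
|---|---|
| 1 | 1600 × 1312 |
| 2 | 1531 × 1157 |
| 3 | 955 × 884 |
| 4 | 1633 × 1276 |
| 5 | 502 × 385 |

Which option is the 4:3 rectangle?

Ratios (long/short): 1 ≈ 1.220; 2 ≈ 1.323; 3 ≈ 1.080; 4 ≈ 1.280; 5 ≈ 1.304.
4:3 ≈ 1.333; option 2 is nearest (Δ 0.010).

2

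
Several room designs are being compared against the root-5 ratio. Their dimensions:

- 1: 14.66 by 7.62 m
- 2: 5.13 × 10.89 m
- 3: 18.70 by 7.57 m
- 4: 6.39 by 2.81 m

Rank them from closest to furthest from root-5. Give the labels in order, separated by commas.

Ratios: 1 = 14.66 / 7.62 ≈ 1.924; 2 = 10.89 / 5.13 ≈ 2.123; 3 = 18.70 / 7.57 ≈ 2.470; 4 = 6.39 / 2.81 ≈ 2.274.
|Δ from 2.236|: 1 0.312; 2 0.113; 3 0.234; 4 0.038.

4, 2, 3, 1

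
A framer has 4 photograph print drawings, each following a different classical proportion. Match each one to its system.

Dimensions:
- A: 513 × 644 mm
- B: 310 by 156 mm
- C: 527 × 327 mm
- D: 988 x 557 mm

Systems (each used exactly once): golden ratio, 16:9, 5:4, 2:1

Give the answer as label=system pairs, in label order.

A=5:4, B=2:1, C=golden ratio, D=16:9

A = 644/513 ≈ 1.255 → 5:4 (1.250)
B = 310/156 ≈ 1.987 → 2:1 (2.000)
C = 527/327 ≈ 1.612 → golden ratio (1.618)
D = 988/557 ≈ 1.774 → 16:9 (1.778)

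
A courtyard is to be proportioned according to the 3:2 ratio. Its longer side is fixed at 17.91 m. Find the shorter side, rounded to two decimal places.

11.94 m

3:2 = 1.50000.
Shorter side = 17.91 ÷ 1.50000 ≈ 11.9400 → 11.94 m.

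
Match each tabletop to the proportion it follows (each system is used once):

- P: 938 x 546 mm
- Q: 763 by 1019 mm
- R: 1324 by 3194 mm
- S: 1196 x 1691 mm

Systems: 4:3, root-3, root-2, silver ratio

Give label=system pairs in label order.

P = 938/546 ≈ 1.718 → root-3 (1.732)
Q = 1019/763 ≈ 1.336 → 4:3 (1.333)
R = 3194/1324 ≈ 2.412 → silver ratio (2.414)
S = 1691/1196 ≈ 1.414 → root-2 (1.414)

P=root-3, Q=4:3, R=silver ratio, S=root-2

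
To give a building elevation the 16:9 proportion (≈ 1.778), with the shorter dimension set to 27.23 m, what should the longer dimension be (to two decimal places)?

16:9 ≈ 1.77778.
Longer side = 27.23 × 1.77778 ≈ 48.4089 → 48.41 m.

48.41 m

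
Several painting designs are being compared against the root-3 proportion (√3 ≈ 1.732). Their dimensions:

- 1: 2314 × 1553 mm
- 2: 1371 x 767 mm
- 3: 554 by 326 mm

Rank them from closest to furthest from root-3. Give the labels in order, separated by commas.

1: 2314/1553 ≈ 1.490 → |1.490 − 1.732| = 0.242
2: 1371/767 ≈ 1.787 → |1.787 − 1.732| = 0.055
3: 554/326 ≈ 1.699 → |1.699 − 1.732| = 0.033

3, 2, 1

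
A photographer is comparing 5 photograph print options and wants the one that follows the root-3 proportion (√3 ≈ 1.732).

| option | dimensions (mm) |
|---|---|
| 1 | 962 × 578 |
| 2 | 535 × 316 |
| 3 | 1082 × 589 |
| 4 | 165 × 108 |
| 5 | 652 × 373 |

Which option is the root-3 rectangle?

5

Target root-3 ≈ 1.732.
1: 1.664 (Δ0.068)  2: 1.693 (Δ0.039)  3: 1.837 (Δ0.105)  4: 1.528 (Δ0.204)  5: 1.748 (Δ0.016)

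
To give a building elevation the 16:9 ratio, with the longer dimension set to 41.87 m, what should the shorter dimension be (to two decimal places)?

16:9 ≈ 1.77778.
Shorter side = 41.87 ÷ 1.77778 ≈ 23.5518 → 23.55 m.

23.55 m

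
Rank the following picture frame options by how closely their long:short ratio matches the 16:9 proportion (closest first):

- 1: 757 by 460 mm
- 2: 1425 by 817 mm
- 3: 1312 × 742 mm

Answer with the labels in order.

3, 2, 1

Ratios: 1 = 757 / 460 ≈ 1.646; 2 = 1425 / 817 ≈ 1.744; 3 = 1312 / 742 ≈ 1.768.
|Δ from 1.778|: 1 0.132; 2 0.034; 3 0.010.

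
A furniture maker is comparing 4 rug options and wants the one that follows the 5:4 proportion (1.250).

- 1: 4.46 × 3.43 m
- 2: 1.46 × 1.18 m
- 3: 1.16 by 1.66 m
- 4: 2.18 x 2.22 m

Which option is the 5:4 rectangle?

Ratios (long/short): 1 ≈ 1.300; 2 ≈ 1.237; 3 ≈ 1.431; 4 ≈ 1.018.
5:4 ≈ 1.250; option 2 is nearest (Δ 0.013).

2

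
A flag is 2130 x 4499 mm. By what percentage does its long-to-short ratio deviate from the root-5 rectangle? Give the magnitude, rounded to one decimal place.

Ratio = 4499 / 2130 ≈ 2.1122.
Ideal root-5 ≈ 2.2361. |2.1122 − 2.2361| / 2.2361 ≈ 5.54% → 5.5%.

5.5%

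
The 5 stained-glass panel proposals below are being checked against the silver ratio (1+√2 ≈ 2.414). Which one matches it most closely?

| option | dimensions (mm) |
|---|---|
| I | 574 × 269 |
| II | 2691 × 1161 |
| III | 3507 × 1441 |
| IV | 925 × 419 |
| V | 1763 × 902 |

Ratios (long/short): I ≈ 2.134; II ≈ 2.318; III ≈ 2.434; IV ≈ 2.208; V ≈ 1.955.
silver ratio ≈ 2.414; option III is nearest (Δ 0.020).

III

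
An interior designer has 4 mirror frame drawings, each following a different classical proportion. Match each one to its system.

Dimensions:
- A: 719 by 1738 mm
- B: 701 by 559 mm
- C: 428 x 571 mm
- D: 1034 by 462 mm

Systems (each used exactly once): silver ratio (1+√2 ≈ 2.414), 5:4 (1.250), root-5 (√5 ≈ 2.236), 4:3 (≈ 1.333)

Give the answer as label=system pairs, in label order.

Ratios: A ≈ 2.417; B ≈ 1.254; C ≈ 1.334; D ≈ 2.238.
Targets: silver ratio ≈ 2.414; 5:4 ≈ 1.250; root-5 ≈ 2.236; 4:3 ≈ 1.333.

A=silver ratio, B=5:4, C=4:3, D=root-5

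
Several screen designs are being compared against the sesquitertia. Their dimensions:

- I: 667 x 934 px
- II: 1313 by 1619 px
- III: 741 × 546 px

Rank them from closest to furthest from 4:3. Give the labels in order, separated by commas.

III, I, II

Ratios: I = 934 / 667 ≈ 1.400; II = 1619 / 1313 ≈ 1.233; III = 741 / 546 ≈ 1.357.
|Δ from 1.333|: I 0.067; II 0.100; III 0.024.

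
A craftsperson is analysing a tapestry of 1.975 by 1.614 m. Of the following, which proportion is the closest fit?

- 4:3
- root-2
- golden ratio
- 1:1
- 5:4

Ratio = 1.975 / 1.614 ≈ 1.224.
Distances: 4:3 1.333 (Δ 0.109); root-2 1.414 (Δ 0.190); golden ratio 1.618 (Δ 0.394); 1:1 1.000 (Δ 0.224); 5:4 1.250 (Δ 0.026).

5:4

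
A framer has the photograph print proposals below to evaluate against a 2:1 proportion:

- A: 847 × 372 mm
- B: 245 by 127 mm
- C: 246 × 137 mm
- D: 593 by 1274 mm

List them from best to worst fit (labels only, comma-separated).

B, D, C, A

Ratios: A = 847 / 372 ≈ 2.277; B = 245 / 127 ≈ 1.929; C = 246 / 137 ≈ 1.796; D = 1274 / 593 ≈ 2.148.
|Δ from 2.000|: A 0.277; B 0.071; C 0.204; D 0.148.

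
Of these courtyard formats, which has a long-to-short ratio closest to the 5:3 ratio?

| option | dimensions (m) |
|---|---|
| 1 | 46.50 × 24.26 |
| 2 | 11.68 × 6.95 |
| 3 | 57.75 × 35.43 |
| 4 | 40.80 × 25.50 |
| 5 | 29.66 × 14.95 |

2

Ratios (long/short): 1 ≈ 1.917; 2 ≈ 1.681; 3 ≈ 1.630; 4 ≈ 1.600; 5 ≈ 1.984.
5:3 ≈ 1.667; option 2 is nearest (Δ 0.014).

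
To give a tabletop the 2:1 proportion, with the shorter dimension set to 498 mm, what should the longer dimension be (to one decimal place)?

996.0 mm

2:1 = 2.00000.
Longer side = 498 × 2.00000 ≈ 996.000 → 996.0 mm.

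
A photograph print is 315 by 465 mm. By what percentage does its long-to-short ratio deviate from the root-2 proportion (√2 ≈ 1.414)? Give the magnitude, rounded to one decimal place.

4.4%

Ratio = 465 / 315 ≈ 1.4762.
Ideal root-2 ≈ 1.4142. |1.4762 − 1.4142| / 1.4142 ≈ 4.38% → 4.4%.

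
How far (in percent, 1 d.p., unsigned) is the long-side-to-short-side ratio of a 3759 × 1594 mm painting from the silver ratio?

2.3%

Ratio = 3759 / 1594 ≈ 2.3582.
Ideal silver ratio ≈ 2.4142. |2.3582 − 2.4142| / 2.4142 ≈ 2.32% → 2.3%.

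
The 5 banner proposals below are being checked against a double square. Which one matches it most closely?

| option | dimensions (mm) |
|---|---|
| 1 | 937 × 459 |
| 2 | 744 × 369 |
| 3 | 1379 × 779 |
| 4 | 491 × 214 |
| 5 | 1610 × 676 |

2

Ratios (long/short): 1 ≈ 2.041; 2 ≈ 2.016; 3 ≈ 1.770; 4 ≈ 2.294; 5 ≈ 2.382.
2:1 ≈ 2.000; option 2 is nearest (Δ 0.016).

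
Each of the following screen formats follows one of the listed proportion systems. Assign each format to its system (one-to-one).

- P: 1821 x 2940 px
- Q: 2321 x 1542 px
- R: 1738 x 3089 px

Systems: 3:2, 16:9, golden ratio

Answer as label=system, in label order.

P = 2940/1821 ≈ 1.614 → golden ratio (1.618)
Q = 2321/1542 ≈ 1.505 → 3:2 (1.500)
R = 3089/1738 ≈ 1.777 → 16:9 (1.778)

P=golden ratio, Q=3:2, R=16:9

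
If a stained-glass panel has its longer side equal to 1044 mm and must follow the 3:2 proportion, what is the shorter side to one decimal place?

3:2 = 1.50000.
Shorter side = 1044 ÷ 1.50000 ≈ 696.000 → 696.0 mm.

696.0 mm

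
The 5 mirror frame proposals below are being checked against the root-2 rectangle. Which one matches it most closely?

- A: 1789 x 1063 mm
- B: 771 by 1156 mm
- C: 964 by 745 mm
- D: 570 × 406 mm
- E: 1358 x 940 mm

D

Target root-2 ≈ 1.414.
A: 1.683 (Δ0.269)  B: 1.499 (Δ0.085)  C: 1.294 (Δ0.120)  D: 1.404 (Δ0.010)  E: 1.445 (Δ0.031)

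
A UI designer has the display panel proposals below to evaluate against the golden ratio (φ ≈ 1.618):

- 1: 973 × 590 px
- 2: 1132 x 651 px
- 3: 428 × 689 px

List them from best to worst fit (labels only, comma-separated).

Ratios: 1 = 973 / 590 ≈ 1.649; 2 = 1132 / 651 ≈ 1.739; 3 = 689 / 428 ≈ 1.610.
|Δ from 1.618|: 1 0.031; 2 0.121; 3 0.008.

3, 1, 2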